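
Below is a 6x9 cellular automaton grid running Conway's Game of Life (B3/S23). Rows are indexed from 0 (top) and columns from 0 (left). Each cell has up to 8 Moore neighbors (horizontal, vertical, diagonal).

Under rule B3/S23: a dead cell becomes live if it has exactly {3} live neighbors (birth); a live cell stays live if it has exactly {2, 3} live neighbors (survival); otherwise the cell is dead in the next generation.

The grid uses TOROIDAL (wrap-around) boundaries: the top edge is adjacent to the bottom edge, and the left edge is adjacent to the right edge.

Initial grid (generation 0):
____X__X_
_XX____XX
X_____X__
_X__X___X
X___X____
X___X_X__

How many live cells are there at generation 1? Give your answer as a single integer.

Answer: 23

Derivation:
Simulating step by step:
Generation 0 (given above): 16 live cells
Generation 1: 23 live cells
XX_X_XXX_
XX____XXX
__X______
_X___X__X
XX_XX___X
___XX___X
Population at generation 1: 23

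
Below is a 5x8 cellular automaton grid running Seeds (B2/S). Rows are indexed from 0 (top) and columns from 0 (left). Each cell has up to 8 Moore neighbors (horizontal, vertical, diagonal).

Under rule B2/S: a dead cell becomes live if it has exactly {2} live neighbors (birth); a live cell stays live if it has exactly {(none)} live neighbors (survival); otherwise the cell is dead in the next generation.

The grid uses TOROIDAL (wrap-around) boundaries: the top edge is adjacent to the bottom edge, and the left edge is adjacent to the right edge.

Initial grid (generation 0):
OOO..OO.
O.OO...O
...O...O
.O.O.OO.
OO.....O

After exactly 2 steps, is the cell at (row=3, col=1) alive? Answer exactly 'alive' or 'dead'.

Answer: dead

Derivation:
Simulating step by step:
Generation 0 (given above): 18 live cells
Generation 1: 4 live cells
....O...
.....O..
.....O..
........
...O....
Generation 2: 7 live cells
...O.O..
......O.
....O.O.
....O...
....O...

Cell (3,1) at generation 2: 0 -> dead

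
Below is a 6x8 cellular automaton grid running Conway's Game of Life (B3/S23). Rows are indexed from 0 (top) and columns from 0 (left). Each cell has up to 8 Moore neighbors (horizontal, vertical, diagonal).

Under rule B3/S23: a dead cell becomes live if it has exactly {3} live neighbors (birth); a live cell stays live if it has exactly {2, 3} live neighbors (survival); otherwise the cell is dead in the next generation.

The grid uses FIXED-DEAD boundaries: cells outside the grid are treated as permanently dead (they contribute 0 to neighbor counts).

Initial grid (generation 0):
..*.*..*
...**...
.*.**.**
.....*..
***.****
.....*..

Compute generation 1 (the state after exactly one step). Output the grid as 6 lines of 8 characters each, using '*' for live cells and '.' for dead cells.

Answer: ....*...
......**
..**..*.
*.......
.*..*...
.*..**..

Derivation:
Simulating step by step:
Generation 0 (given above): 19 live cells
Generation 1: 12 live cells
(generation 1 grid is the final answer)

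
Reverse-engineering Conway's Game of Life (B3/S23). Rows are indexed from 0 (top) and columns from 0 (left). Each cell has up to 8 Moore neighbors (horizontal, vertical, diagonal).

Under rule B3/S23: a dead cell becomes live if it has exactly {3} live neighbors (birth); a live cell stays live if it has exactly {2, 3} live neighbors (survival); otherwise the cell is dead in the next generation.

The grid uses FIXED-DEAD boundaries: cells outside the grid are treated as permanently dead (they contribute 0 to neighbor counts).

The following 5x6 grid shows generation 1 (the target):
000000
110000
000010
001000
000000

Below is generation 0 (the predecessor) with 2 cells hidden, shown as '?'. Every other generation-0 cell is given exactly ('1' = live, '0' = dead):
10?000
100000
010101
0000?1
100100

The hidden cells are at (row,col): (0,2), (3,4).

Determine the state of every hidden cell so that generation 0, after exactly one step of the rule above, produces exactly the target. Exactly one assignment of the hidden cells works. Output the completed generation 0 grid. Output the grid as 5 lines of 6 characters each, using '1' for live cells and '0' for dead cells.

Answer: 100000
100000
010101
000001
100100

Derivation:
Hidden generation-0 cells (in order): (0,2), (3,4).
A hidden cell only influences target cells in its own 3x3 neighborhood. Try each of the 2^2 = 4 assignments, step the completed generation 0 forward once under B3/S23, and compare with the target:
  (0,2)=0 (3,4)=0 -> step reproduces the target at every cell -> ACCEPT
  (0,2)=0 (3,4)=1 -> step gives (2,4)='0' but target has '1' -> reject
  (0,2)=1 (3,4)=0 -> step gives (0,1)='1' but target has '0' -> reject
  (0,2)=1 (3,4)=1 -> step gives (0,1)='1' but target has '0' -> reject
Unique solution: (0,2)=dead, (3,4)=dead.
Check: live-neighbor counts of every cell in the completed generation 0:
120000
232121
212031
223241
011021
Applying B3/S23 to generation 0 with these counts gives:
000000
110000
000010
001000
000000
which matches the target exactly.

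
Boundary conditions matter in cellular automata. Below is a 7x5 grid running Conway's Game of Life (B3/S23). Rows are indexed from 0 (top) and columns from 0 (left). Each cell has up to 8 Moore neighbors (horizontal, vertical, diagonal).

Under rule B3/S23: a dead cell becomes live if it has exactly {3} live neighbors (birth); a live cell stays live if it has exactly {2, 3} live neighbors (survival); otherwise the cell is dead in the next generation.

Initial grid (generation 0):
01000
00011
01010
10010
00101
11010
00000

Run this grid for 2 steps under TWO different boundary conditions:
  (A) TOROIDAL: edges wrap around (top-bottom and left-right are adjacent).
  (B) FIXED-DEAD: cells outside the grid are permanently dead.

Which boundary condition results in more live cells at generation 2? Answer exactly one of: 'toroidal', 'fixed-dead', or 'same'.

Under TOROIDAL boundary, generation 2:
00110
10010
00010
11010
00000
00001
00000
Population = 9

Under FIXED-DEAD boundary, generation 2:
00000
00011
00000
01001
10001
01110
00100
Population = 10

Comparison: toroidal=9, fixed-dead=10 -> fixed-dead

Answer: fixed-dead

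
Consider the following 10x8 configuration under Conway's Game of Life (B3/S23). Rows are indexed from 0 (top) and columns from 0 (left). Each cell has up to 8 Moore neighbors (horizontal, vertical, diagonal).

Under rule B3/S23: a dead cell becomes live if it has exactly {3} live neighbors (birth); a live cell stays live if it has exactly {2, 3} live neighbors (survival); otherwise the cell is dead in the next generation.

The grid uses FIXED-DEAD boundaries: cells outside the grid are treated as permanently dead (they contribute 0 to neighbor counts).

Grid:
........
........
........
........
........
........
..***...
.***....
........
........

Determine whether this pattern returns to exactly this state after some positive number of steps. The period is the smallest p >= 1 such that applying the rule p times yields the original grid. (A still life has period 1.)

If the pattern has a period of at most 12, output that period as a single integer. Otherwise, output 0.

Answer: 2

Derivation:
Simulating and comparing each generation to the original:
Gen 0 (original, given above): 6 live cells
Gen 1: 6 live cells, differs from original
Gen 2: 6 live cells, MATCHES original -> period = 2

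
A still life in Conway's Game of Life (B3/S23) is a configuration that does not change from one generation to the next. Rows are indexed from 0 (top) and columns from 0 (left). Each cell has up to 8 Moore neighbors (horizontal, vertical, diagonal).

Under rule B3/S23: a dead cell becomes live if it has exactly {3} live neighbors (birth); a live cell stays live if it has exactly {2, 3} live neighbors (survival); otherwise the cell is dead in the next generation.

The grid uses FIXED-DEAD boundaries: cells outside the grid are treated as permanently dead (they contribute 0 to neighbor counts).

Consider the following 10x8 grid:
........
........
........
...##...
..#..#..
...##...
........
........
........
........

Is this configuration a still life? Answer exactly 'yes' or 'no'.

Answer: yes

Derivation:
Compute generation 1 and compare to generation 0 (given above):
Generation 1:
........
........
........
...##...
..#..#..
...##...
........
........
........
........
The grids are IDENTICAL -> still life.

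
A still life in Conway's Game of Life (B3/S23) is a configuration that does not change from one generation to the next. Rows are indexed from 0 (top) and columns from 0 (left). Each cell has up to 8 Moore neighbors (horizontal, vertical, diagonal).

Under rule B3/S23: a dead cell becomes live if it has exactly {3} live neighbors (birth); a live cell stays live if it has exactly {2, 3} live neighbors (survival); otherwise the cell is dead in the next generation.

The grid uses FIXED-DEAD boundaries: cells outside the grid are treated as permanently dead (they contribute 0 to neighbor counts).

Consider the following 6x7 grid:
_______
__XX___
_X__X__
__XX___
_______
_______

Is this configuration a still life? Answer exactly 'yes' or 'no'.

Compute generation 1 and compare to generation 0 (given above):
Generation 1:
_______
__XX___
_X__X__
__XX___
_______
_______
The grids are IDENTICAL -> still life.

Answer: yes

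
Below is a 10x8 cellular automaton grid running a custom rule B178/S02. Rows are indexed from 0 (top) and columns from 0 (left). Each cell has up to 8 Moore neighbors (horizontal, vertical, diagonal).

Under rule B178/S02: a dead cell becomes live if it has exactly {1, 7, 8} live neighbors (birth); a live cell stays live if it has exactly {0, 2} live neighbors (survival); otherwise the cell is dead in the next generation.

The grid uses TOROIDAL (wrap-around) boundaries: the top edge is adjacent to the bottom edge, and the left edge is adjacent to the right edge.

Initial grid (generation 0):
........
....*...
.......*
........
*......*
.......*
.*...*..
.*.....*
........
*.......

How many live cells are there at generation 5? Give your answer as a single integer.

Simulating step by step:
Generation 0 (given above): 10 live cells
Generation 1: 36 live cells
**.***.*
*..*****
*..*****
.*......
**.....*
..*.**.*
....**..
....**.*
..*...*.
**.....*
Generation 2: 7 live cells
........
........
........
........
.......*
.......*
.**.....
***.....
........
........
Generation 3: 9 live cells
........
........
........
*.....**
........
...*....
......*.
*......*
...*...*
........
Generation 4: 38 live cells
........
........
.*...*..
.*...*.*
.*****..
..******
.*****..
******..
.****..*
*.***.**
Generation 5: 9 live cells
........
***.***.
.......*
.......*
........
........
........
........
........
......*.
Population at generation 5: 9

Answer: 9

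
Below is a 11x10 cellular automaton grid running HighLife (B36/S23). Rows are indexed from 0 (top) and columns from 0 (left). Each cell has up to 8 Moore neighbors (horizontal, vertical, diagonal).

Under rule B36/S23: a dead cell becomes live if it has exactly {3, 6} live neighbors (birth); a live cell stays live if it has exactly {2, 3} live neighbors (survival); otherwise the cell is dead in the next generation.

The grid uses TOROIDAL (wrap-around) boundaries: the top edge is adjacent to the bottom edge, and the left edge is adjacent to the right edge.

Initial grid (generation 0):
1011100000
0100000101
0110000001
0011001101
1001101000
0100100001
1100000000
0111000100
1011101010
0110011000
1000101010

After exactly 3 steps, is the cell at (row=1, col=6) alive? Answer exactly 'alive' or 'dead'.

Simulating step by step:
Generation 0 (given above): 42 live cells
Generation 1: 49 live cells
1011110110
0000000011
0101001101
0000111111
1100101111
0111110001
0001000000
0000100101
1100101000
1010001000
1000101101
Generation 2: 38 live cells
1101110001
0100010000
0000100000
1111100000
0100000000
0100011101
1000010010
1001110000
1101001101
0001001000
1010100000
Generation 3: 49 live cells
0001010001
0111010000
1000110000
1111100000
0001111000
0100011111
1100000110
0011010110
1101001101
0001111101
1010000001

Cell (1,6) at generation 3: 0 -> dead

Answer: dead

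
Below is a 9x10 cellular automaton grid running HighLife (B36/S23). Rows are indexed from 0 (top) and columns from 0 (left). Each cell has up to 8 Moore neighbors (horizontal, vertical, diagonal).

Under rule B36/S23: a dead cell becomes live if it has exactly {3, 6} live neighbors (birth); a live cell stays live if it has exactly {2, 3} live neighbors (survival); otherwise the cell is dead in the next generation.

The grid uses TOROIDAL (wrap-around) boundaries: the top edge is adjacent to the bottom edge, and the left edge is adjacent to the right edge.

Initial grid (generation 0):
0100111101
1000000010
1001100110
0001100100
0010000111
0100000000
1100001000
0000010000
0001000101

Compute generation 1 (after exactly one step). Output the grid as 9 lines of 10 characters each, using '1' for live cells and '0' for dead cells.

Simulating step by step:
Generation 0 (given above): 28 live cells
Generation 1: 31 live cells
(generation 1 grid is the final answer)

Answer: 0000111101
1101000000
0001100110
0010101010
0011000110
0110000111
1100000000
1000001000
1000000100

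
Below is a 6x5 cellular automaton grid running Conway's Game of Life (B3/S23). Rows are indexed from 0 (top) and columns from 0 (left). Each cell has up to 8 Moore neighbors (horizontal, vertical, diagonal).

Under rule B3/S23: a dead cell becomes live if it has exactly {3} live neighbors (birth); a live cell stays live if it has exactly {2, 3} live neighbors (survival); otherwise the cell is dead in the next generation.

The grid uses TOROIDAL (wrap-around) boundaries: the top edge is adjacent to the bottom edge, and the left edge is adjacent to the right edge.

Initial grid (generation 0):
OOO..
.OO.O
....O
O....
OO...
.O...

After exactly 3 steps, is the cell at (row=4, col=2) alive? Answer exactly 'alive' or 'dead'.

Simulating step by step:
Generation 0 (given above): 11 live cells
Generation 1: 11 live cells
...O.
..O.O
.O.OO
OO..O
OO...
.....
Generation 2: 8 live cells
...O.
O.O.O
.O...
...O.
.O..O
.....
Generation 3: 14 live cells
...OO
OOOOO
OOOOO
O.O..
.....
.....

Cell (4,2) at generation 3: 0 -> dead

Answer: dead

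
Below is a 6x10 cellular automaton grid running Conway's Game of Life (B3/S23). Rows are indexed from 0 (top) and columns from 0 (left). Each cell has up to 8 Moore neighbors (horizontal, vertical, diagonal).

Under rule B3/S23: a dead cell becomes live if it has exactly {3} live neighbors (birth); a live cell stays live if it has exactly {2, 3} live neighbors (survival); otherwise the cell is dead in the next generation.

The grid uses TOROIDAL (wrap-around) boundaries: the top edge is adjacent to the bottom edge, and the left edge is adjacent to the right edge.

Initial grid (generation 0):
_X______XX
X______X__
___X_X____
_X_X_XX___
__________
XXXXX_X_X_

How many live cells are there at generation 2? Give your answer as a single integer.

Simulating step by step:
Generation 0 (given above): 18 live cells
Generation 1: 19 live cells
___X____X_
X_______XX
__X__X____
__X__XX___
X_____XX__
XXXX___XX_
Generation 2: 21 live cells
___X______
________XX
_X___XX__X
_X___X_X__
X__X_X__XX
XXXX__X_X_
Population at generation 2: 21

Answer: 21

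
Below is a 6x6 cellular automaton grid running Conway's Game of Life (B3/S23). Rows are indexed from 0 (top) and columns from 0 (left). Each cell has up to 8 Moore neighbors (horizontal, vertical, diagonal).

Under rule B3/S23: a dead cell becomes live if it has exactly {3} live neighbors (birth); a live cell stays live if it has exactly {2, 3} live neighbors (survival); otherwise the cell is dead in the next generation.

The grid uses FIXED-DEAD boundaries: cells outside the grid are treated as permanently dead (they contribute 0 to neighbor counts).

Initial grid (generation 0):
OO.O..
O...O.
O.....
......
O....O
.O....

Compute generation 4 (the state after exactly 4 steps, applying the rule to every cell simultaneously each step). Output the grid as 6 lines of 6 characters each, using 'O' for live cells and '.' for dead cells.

Simulating step by step:
Generation 0 (given above): 9 live cells
Generation 1: 3 live cells
OO....
O.....
......
......
......
......
Generation 2: 4 live cells
OO....
OO....
......
......
......
......
Generation 3: 4 live cells
OO....
OO....
......
......
......
......
Generation 4: 4 live cells
(generation 4 grid is the final answer)

Answer: OO....
OO....
......
......
......
......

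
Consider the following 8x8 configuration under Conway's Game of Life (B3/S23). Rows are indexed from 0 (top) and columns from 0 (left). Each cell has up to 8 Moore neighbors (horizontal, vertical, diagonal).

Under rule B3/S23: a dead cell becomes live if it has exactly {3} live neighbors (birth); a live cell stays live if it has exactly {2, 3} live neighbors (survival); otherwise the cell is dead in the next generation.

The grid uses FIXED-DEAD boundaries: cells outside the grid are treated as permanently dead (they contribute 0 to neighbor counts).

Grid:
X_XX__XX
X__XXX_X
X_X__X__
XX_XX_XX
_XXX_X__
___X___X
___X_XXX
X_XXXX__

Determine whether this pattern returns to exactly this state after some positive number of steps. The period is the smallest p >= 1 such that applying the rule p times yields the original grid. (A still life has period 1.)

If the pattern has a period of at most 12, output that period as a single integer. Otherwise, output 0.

Answer: 0

Derivation:
Simulating and comparing each generation to the original:
Gen 0 (original, given above): 34 live cells
Gen 1: 26 live cells, differs from original
Gen 2: 27 live cells, differs from original
Gen 3: 30 live cells, differs from original
Gen 4: 25 live cells, differs from original
Gen 5: 27 live cells, differs from original
Gen 6: 17 live cells, differs from original
Gen 7: 15 live cells, differs from original
Gen 8: 14 live cells, differs from original
Gen 9: 11 live cells, differs from original
Gen 10: 11 live cells, differs from original
Gen 11: 12 live cells, differs from original
Gen 12: 11 live cells, differs from original
No period found within 12 steps.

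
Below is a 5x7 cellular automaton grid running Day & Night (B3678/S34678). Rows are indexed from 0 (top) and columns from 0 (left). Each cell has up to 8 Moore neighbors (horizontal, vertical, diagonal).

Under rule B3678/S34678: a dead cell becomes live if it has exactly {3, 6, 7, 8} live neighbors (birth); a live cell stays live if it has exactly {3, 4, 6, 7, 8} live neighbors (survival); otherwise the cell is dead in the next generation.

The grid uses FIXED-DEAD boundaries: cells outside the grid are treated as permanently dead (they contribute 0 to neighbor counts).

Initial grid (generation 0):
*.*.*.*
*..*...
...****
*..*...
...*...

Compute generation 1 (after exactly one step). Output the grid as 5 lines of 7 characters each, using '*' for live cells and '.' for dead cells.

Answer: .*.*...
.***..*
..***..
..**.*.
.......

Derivation:
Simulating step by step:
Generation 0 (given above): 13 live cells
Generation 1: 12 live cells
(generation 1 grid is the final answer)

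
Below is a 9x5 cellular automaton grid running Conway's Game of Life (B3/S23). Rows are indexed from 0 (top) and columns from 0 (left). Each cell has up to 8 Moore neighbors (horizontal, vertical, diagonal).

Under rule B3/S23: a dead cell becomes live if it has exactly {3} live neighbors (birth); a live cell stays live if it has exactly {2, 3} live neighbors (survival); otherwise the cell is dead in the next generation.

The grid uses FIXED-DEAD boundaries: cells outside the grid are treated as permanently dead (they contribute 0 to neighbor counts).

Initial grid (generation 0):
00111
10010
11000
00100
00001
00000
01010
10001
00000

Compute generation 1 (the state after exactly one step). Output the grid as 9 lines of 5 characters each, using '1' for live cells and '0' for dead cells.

Simulating step by step:
Generation 0 (given above): 13 live cells
Generation 1: 10 live cells
(generation 1 grid is the final answer)

Answer: 00111
10011
11100
01000
00000
00000
00000
00000
00000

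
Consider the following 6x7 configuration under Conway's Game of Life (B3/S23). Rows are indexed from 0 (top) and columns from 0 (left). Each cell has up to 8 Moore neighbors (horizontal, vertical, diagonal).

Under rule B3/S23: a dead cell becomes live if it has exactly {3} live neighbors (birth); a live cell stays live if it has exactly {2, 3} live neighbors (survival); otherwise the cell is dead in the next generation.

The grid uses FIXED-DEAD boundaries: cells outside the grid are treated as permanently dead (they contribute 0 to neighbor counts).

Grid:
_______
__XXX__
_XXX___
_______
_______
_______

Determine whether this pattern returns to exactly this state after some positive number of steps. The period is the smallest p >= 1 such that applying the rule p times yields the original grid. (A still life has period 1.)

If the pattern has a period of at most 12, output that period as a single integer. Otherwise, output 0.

Simulating and comparing each generation to the original:
Gen 0 (original, given above): 6 live cells
Gen 1: 6 live cells, differs from original
Gen 2: 6 live cells, MATCHES original -> period = 2

Answer: 2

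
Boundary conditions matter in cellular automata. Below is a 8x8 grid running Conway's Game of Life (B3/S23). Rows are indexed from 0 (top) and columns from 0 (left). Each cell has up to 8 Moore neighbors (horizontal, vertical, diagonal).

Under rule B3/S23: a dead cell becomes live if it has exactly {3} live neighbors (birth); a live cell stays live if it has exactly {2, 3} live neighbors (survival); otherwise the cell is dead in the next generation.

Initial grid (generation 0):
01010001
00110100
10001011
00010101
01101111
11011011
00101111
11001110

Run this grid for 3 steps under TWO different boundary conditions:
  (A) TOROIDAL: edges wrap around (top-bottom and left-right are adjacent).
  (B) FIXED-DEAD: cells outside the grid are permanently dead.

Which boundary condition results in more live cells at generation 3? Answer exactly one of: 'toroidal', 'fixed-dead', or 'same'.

Under TOROIDAL boundary, generation 3:
01011101
10100001
00001101
00000000
00000000
00000000
00000000
11100000
Population = 14

Under FIXED-DEAD boundary, generation 3:
00000000
00011000
00000100
00000000
11000000
10100000
01010000
01010000
Population = 11

Comparison: toroidal=14, fixed-dead=11 -> toroidal

Answer: toroidal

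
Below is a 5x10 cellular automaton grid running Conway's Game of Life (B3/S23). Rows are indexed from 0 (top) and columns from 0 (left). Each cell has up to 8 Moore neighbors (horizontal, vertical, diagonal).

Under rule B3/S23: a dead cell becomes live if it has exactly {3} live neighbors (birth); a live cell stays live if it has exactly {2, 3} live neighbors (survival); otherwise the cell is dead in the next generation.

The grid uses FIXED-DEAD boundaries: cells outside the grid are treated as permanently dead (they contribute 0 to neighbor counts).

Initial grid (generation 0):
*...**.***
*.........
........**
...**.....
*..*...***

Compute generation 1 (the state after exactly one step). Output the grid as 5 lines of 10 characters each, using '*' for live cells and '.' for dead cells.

Simulating step by step:
Generation 0 (given above): 16 live cells
Generation 1: 8 live cells
(generation 1 grid is the final answer)

Answer: ........*.
.......*..
..........
...**..*..
...**...*.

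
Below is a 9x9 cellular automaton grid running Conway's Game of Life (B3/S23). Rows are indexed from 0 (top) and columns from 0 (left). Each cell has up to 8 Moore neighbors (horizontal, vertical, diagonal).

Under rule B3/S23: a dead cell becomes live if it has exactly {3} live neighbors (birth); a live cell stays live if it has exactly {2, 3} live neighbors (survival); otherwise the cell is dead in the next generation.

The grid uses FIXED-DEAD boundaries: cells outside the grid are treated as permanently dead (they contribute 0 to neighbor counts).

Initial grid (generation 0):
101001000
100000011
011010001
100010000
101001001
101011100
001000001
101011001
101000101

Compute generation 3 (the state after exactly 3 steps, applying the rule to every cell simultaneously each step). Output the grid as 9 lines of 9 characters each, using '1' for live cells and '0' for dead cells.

Simulating step by step:
Generation 0 (given above): 32 live cells
Generation 1: 31 live cells
010000000
101100011
110100011
101011000
100000100
001011110
001000110
001001001
000101010
Generation 2: 31 live cells
011000000
100100011
100000111
101111110
000000010
010100000
011010001
001111001
000010100
Generation 3: 23 live cells
(generation 3 grid is the final answer)

Answer: 011000000
101000101
101000000
010111000
010001010
010100000
010001000
011000010
000010000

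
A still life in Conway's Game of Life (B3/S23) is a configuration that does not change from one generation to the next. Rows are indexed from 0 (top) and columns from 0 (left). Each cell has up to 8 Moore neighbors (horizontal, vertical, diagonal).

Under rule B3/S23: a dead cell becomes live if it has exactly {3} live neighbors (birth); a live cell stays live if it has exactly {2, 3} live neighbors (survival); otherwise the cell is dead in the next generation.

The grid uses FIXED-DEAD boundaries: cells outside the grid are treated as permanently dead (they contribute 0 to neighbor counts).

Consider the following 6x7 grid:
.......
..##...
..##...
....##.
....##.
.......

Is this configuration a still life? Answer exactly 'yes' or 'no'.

Compute generation 1 and compare to generation 0 (given above):
Generation 1:
.......
..##...
..#....
.....#.
....##.
.......
Cell (2,3) differs: gen0=1 vs gen1=0 -> NOT a still life.

Answer: no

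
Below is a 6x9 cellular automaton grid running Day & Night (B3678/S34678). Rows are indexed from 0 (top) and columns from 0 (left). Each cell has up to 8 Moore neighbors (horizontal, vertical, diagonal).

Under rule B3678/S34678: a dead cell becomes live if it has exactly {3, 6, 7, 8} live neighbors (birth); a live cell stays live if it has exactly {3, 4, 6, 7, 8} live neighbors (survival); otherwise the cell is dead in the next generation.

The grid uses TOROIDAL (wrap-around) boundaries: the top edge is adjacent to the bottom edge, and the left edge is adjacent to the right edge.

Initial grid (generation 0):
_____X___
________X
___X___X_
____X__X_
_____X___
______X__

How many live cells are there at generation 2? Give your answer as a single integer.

Answer: 2

Derivation:
Simulating step by step:
Generation 0 (given above): 8 live cells
Generation 1: 4 live cells
_________
_________
________X
______X__
______X__
_____X___
Generation 2: 2 live cells
_________
_________
_________
_______X_
_____X___
_________
Population at generation 2: 2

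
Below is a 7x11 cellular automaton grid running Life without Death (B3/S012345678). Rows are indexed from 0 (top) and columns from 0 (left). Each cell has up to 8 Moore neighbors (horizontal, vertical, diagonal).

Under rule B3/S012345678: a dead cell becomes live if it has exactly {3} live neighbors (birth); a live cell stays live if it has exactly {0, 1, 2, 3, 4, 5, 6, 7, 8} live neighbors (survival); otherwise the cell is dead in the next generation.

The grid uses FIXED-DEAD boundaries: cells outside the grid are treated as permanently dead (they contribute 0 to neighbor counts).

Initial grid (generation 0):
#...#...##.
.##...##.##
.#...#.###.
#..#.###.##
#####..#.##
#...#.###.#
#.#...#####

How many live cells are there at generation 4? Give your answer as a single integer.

Answer: 56

Derivation:
Simulating step by step:
Generation 0 (given above): 43 live cells
Generation 1: 52 live cells
##..#..####
###..###.##
##..##.###.
#..#.###.##
#####..#.##
#...#.###.#
###..######
Generation 2: 56 live cells
###.##.####
####.###.##
##.###.###.
#..#.###.##
#####..#.##
#...#.###.#
###..######
Generation 3: 56 live cells
###.##.####
####.###.##
##.###.###.
#..#.###.##
#####..#.##
#...#.###.#
###..######
Generation 4: 56 live cells
###.##.####
####.###.##
##.###.###.
#..#.###.##
#####..#.##
#...#.###.#
###..######
Population at generation 4: 56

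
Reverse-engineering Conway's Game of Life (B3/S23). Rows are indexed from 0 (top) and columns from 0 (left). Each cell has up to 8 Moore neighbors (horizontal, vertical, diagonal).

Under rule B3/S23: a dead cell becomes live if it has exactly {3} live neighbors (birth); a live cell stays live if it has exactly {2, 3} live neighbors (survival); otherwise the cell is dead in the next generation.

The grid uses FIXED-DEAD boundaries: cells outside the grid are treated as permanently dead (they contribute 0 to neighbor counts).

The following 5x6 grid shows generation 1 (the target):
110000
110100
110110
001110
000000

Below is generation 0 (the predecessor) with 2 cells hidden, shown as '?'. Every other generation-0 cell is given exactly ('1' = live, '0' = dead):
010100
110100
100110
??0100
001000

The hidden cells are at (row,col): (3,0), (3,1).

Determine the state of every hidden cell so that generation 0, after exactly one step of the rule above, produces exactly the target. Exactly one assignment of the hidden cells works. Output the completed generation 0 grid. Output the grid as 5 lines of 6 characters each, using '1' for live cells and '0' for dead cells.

Hidden generation-0 cells (in order): (3,0), (3,1).
A hidden cell only influences target cells in its own 3x3 neighborhood. Try each of the 2^2 = 4 assignments, step the completed generation 0 forward once under B3/S23, and compare with the target:
  (3,0)=0 (3,1)=0 -> step reproduces the target at every cell -> ACCEPT
  (3,0)=0 (3,1)=1 -> step gives (2,1)='0' but target has '1' -> reject
  (3,0)=1 (3,1)=0 -> step gives (2,1)='0' but target has '1' -> reject
  (3,0)=1 (3,1)=1 -> step gives (2,0)='0' but target has '1' -> reject
Unique solution: (3,0)=dead, (3,1)=dead.
Check: live-neighbor counts of every cell in the completed generation 0:
324120
335341
234331
123331
011210
Applying B3/S23 to generation 0 with these counts gives:
110000
110100
110110
001110
000000
which matches the target exactly.

Answer: 010100
110100
100110
000100
001000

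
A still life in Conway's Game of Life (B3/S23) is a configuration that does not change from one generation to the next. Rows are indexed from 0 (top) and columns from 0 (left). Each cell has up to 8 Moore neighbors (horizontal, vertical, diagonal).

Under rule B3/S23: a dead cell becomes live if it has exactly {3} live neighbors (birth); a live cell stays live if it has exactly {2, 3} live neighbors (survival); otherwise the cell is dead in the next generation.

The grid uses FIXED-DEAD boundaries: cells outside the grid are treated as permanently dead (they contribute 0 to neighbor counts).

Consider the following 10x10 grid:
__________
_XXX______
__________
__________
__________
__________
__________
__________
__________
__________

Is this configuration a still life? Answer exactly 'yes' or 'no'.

Answer: no

Derivation:
Compute generation 1 and compare to generation 0 (given above):
Generation 1:
__X_______
__X_______
__X_______
__________
__________
__________
__________
__________
__________
__________
Cell (0,2) differs: gen0=0 vs gen1=1 -> NOT a still life.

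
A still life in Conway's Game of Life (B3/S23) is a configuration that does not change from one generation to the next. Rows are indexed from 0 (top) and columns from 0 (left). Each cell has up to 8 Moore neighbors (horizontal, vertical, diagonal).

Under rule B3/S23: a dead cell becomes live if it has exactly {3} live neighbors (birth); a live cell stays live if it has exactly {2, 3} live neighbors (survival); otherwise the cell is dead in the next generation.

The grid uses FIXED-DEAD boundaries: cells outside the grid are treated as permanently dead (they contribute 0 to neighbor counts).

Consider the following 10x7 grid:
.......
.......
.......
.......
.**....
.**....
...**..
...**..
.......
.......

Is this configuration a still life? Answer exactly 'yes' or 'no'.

Compute generation 1 and compare to generation 0 (given above):
Generation 1:
.......
.......
.......
.......
.**....
.*.....
....*..
...**..
.......
.......
Cell (5,2) differs: gen0=1 vs gen1=0 -> NOT a still life.

Answer: no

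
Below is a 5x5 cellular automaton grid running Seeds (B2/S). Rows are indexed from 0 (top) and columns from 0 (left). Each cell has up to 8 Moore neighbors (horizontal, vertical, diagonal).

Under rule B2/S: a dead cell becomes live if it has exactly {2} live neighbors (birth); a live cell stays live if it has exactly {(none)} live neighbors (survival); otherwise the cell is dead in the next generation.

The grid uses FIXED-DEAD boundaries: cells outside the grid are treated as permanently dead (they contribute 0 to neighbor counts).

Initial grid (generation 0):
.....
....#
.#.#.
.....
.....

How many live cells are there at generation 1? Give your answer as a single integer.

Answer: 5

Derivation:
Simulating step by step:
Generation 0 (given above): 3 live cells
Generation 1: 5 live cells
.....
..##.
..#.#
..#..
.....
Population at generation 1: 5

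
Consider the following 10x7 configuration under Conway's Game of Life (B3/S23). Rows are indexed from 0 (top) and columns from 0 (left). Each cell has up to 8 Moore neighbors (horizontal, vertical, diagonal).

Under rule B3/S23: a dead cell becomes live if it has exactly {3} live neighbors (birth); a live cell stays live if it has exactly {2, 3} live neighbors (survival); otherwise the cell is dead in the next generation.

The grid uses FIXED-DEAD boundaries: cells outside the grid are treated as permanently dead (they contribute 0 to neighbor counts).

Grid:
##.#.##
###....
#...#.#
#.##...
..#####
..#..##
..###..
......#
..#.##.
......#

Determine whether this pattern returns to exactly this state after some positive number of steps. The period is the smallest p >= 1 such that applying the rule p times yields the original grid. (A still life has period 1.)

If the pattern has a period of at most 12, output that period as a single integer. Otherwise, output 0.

Answer: 0

Derivation:
Simulating and comparing each generation to the original:
Gen 0 (original, given above): 30 live cells
Gen 1: 19 live cells, differs from original
Gen 2: 22 live cells, differs from original
Gen 3: 23 live cells, differs from original
Gen 4: 28 live cells, differs from original
Gen 5: 21 live cells, differs from original
Gen 6: 21 live cells, differs from original
Gen 7: 27 live cells, differs from original
Gen 8: 22 live cells, differs from original
Gen 9: 20 live cells, differs from original
Gen 10: 17 live cells, differs from original
Gen 11: 23 live cells, differs from original
Gen 12: 21 live cells, differs from original
No period found within 12 steps.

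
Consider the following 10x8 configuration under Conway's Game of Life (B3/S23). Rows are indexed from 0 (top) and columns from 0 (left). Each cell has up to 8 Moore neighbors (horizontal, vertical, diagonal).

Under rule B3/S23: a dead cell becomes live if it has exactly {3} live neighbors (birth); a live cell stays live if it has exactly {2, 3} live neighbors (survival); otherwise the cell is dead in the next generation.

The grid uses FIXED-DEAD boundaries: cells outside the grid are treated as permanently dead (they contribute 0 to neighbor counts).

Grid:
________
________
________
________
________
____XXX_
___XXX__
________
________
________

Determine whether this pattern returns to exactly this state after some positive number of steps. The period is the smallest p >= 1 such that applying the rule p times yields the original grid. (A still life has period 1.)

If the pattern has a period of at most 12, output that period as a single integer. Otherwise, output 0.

Simulating and comparing each generation to the original:
Gen 0 (original, given above): 6 live cells
Gen 1: 6 live cells, differs from original
Gen 2: 6 live cells, MATCHES original -> period = 2

Answer: 2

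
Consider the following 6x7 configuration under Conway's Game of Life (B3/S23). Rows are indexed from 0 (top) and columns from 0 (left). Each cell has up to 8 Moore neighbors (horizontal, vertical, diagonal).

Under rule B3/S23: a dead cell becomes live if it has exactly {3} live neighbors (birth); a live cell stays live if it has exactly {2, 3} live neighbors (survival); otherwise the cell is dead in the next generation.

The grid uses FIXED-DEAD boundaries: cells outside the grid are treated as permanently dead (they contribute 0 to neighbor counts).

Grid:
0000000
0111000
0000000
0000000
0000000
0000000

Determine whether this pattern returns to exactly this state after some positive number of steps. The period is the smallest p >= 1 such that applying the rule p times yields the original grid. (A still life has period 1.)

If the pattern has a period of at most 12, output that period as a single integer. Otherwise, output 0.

Answer: 2

Derivation:
Simulating and comparing each generation to the original:
Gen 0 (original, given above): 3 live cells
Gen 1: 3 live cells, differs from original
Gen 2: 3 live cells, MATCHES original -> period = 2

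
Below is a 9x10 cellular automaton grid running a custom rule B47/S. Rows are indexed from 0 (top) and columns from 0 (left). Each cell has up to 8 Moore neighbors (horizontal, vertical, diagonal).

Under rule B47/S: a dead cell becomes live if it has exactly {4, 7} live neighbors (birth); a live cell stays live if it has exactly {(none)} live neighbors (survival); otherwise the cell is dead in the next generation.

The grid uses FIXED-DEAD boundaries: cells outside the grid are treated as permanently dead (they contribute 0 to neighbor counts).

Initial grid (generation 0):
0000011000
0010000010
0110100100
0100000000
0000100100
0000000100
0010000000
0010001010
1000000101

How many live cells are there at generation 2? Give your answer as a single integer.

Answer: 0

Derivation:
Simulating step by step:
Generation 0 (given above): 19 live cells
Generation 1: 0 live cells
0000000000
0000000000
0000000000
0000000000
0000000000
0000000000
0000000000
0000000000
0000000000
Generation 2: 0 live cells
0000000000
0000000000
0000000000
0000000000
0000000000
0000000000
0000000000
0000000000
0000000000
Population at generation 2: 0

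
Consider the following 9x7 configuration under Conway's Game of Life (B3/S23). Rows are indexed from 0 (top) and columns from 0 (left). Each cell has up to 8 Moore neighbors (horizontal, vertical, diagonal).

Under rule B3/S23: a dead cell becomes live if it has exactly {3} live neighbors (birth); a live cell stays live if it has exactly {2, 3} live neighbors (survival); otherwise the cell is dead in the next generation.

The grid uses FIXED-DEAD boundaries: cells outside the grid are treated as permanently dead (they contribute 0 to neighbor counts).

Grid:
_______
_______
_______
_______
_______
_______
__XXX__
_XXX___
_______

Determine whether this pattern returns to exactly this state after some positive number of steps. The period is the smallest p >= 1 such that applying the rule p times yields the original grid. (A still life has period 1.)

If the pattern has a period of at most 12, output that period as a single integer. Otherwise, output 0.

Answer: 2

Derivation:
Simulating and comparing each generation to the original:
Gen 0 (original, given above): 6 live cells
Gen 1: 6 live cells, differs from original
Gen 2: 6 live cells, MATCHES original -> period = 2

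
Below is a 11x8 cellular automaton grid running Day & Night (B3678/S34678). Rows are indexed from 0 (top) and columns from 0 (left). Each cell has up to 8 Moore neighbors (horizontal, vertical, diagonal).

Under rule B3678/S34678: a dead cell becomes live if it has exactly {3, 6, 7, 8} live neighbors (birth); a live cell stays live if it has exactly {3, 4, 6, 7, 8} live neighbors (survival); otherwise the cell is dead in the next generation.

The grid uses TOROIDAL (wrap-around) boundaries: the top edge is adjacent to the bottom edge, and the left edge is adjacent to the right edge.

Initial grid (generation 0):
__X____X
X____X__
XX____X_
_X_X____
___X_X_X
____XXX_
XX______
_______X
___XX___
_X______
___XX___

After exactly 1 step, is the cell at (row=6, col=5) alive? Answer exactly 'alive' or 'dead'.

Simulating step by step:
Generation 0 (given above): 23 live cells
Generation 1: 24 live cells
___XX___
X_____X_
XXX____X
____X_XX
__X__X__
X___XXXX
_____XXX
X_______
________
__X_____
__X_____

Cell (6,5) at generation 1: 1 -> alive

Answer: alive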